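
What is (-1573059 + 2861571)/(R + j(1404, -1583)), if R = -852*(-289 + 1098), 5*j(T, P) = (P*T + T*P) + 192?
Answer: -536880/657601 ≈ -0.81642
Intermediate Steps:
j(T, P) = 192/5 + 2*P*T/5 (j(T, P) = ((P*T + T*P) + 192)/5 = ((P*T + P*T) + 192)/5 = (2*P*T + 192)/5 = (192 + 2*P*T)/5 = 192/5 + 2*P*T/5)
R = -689268 (R = -852*809 = -689268)
(-1573059 + 2861571)/(R + j(1404, -1583)) = (-1573059 + 2861571)/(-689268 + (192/5 + (⅖)*(-1583)*1404)) = 1288512/(-689268 + (192/5 - 4445064/5)) = 1288512/(-689268 - 4444872/5) = 1288512/(-7891212/5) = 1288512*(-5/7891212) = -536880/657601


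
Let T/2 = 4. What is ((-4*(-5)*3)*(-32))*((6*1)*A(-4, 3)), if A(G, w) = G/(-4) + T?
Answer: -103680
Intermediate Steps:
T = 8 (T = 2*4 = 8)
A(G, w) = 8 - G/4 (A(G, w) = G/(-4) + 8 = G*(-¼) + 8 = -G/4 + 8 = 8 - G/4)
((-4*(-5)*3)*(-32))*((6*1)*A(-4, 3)) = ((-4*(-5)*3)*(-32))*((6*1)*(8 - ¼*(-4))) = ((20*3)*(-32))*(6*(8 + 1)) = (60*(-32))*(6*9) = -1920*54 = -103680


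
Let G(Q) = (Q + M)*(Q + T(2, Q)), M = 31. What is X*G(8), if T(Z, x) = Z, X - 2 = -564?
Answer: -219180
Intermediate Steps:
X = -562 (X = 2 - 564 = -562)
G(Q) = (2 + Q)*(31 + Q) (G(Q) = (Q + 31)*(Q + 2) = (31 + Q)*(2 + Q) = (2 + Q)*(31 + Q))
X*G(8) = -562*(62 + 8**2 + 33*8) = -562*(62 + 64 + 264) = -562*390 = -219180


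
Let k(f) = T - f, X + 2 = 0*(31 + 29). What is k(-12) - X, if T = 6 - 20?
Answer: 0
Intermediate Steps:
T = -14
X = -2 (X = -2 + 0*(31 + 29) = -2 + 0*60 = -2 + 0 = -2)
k(f) = -14 - f
k(-12) - X = (-14 - 1*(-12)) - 1*(-2) = (-14 + 12) + 2 = -2 + 2 = 0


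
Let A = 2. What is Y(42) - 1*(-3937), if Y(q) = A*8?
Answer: 3953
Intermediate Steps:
Y(q) = 16 (Y(q) = 2*8 = 16)
Y(42) - 1*(-3937) = 16 - 1*(-3937) = 16 + 3937 = 3953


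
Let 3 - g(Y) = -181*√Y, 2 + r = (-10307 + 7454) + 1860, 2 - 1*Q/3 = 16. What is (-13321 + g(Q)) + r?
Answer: -14313 + 181*I*√42 ≈ -14313.0 + 1173.0*I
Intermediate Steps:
Q = -42 (Q = 6 - 3*16 = 6 - 48 = -42)
r = -995 (r = -2 + ((-10307 + 7454) + 1860) = -2 + (-2853 + 1860) = -2 - 993 = -995)
g(Y) = 3 + 181*√Y (g(Y) = 3 - (-181)*√Y = 3 + 181*√Y)
(-13321 + g(Q)) + r = (-13321 + (3 + 181*√(-42))) - 995 = (-13321 + (3 + 181*(I*√42))) - 995 = (-13321 + (3 + 181*I*√42)) - 995 = (-13318 + 181*I*√42) - 995 = -14313 + 181*I*√42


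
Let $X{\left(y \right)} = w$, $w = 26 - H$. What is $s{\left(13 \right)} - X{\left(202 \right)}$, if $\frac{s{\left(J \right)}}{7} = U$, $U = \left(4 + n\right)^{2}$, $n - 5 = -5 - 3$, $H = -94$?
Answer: $-113$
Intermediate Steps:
$w = 120$ ($w = 26 - -94 = 26 + 94 = 120$)
$n = -3$ ($n = 5 - 8 = -3$)
$U = 1$ ($U = \left(4 - 3\right)^{2} = 1^{2} = 1$)
$X{\left(y \right)} = 120$
$s{\left(J \right)} = 7$ ($s{\left(J \right)} = 7 \cdot 1 = 7$)
$s{\left(13 \right)} - X{\left(202 \right)} = 7 - 120 = -113$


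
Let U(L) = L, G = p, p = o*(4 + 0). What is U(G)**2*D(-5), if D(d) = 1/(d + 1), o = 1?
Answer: -4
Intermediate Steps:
p = 4 (p = 1*(4 + 0) = 1*4 = 4)
G = 4
D(d) = 1/(1 + d)
U(G)**2*D(-5) = 4**2/(1 - 5) = 16/(-4) = 16*(-1/4) = -4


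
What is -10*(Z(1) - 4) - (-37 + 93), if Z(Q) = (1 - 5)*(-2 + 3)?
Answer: 24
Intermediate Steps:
Z(Q) = -4 (Z(Q) = -4*1 = -4)
-10*(Z(1) - 4) - (-37 + 93) = -10*(-4 - 4) - (-37 + 93) = -10*(-8) - 1*56 = 80 - 56 = 24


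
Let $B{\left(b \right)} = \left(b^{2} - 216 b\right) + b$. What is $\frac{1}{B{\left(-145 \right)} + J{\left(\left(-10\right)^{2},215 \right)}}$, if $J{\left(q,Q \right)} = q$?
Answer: $\frac{1}{52300} \approx 1.912 \cdot 10^{-5}$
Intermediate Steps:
$B{\left(b \right)} = b^{2} - 215 b$
$\frac{1}{B{\left(-145 \right)} + J{\left(\left(-10\right)^{2},215 \right)}} = \frac{1}{- 145 \left(-215 - 145\right) + \left(-10\right)^{2}} = \frac{1}{\left(-145\right) \left(-360\right) + 100} = \frac{1}{52200 + 100} = \frac{1}{52300}$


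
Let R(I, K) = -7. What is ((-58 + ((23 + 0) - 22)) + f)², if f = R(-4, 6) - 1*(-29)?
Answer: 1225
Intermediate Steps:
f = 22 (f = -7 - 1*(-29) = -7 + 29 = 22)
((-58 + ((23 + 0) - 22)) + f)² = ((-58 + ((23 + 0) - 22)) + 22)² = ((-58 + (23 - 22)) + 22)² = ((-58 + 1) + 22)² = (-57 + 22)² = (-35)² = 1225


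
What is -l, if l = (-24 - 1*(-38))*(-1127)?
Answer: 15778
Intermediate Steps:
l = -15778 (l = (-24 + 38)*(-1127) = 14*(-1127) = -15778)
-l = -1*(-15778) = 15778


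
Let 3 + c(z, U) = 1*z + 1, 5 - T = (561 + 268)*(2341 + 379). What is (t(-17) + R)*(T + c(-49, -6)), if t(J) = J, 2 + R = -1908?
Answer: 4345242402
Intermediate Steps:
R = -1910 (R = -2 - 1908 = -1910)
T = -2254875 (T = 5 - (561 + 268)*(2341 + 379) = 5 - 829*2720 = 5 - 1*2254880 = 5 - 2254880 = -2254875)
c(z, U) = -2 + z (c(z, U) = -3 + (1*z + 1) = -3 + (z + 1) = -3 + (1 + z) = -2 + z)
(t(-17) + R)*(T + c(-49, -6)) = (-17 - 1910)*(-2254875 + (-2 - 49)) = -1927*(-2254875 - 51) = -1927*(-2254926) = 4345242402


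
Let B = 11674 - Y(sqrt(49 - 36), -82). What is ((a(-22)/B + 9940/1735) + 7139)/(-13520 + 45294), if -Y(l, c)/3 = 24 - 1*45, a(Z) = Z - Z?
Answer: 2479221/11025578 ≈ 0.22486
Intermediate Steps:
a(Z) = 0
Y(l, c) = 63 (Y(l, c) = -3*(24 - 1*45) = -3*(24 - 45) = -3*(-21) = 63)
B = 11611 (B = 11674 - 1*63 = 11674 - 63 = 11611)
((a(-22)/B + 9940/1735) + 7139)/(-13520 + 45294) = ((0/11611 + 9940/1735) + 7139)/(-13520 + 45294) = ((0*(1/11611) + 9940*(1/1735)) + 7139)/31774 = ((0 + 1988/347) + 7139)*(1/31774) = (1988/347 + 7139)*(1/31774) = (2479221/347)*(1/31774) = 2479221/11025578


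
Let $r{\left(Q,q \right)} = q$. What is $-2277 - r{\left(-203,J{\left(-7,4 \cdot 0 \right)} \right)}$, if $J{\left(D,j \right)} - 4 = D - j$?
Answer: $-2274$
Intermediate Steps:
$J{\left(D,j \right)} = 4 + D - j$ ($J{\left(D,j \right)} = 4 + \left(D - j\right) = 4 + D - j$)
$-2277 - r{\left(-203,J{\left(-7,4 \cdot 0 \right)} \right)} = -2277 - \left(4 - 7 - 4 \cdot 0\right) = -2277 - \left(4 - 7 - 0\right) = -2277 - \left(4 - 7 + 0\right) = -2277 - -3 = -2277 + 3 = -2274$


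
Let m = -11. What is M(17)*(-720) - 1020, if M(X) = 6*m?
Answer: 46500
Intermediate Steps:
M(X) = -66 (M(X) = 6*(-11) = -66)
M(17)*(-720) - 1020 = -66*(-720) - 1020 = 47520 - 1020 = 46500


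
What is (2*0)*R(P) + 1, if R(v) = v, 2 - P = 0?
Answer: 1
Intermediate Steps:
P = 2 (P = 2 - 1*0 = 2 + 0 = 2)
(2*0)*R(P) + 1 = (2*0)*2 + 1 = 0*2 + 1 = 0 + 1 = 1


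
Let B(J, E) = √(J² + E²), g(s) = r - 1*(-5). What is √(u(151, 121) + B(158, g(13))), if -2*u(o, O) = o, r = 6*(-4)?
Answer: √(-302 + 20*√1013)/2 ≈ 9.1454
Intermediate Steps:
r = -24
u(o, O) = -o/2
g(s) = -19 (g(s) = -24 - 1*(-5) = -24 + 5 = -19)
B(J, E) = √(E² + J²)
√(u(151, 121) + B(158, g(13))) = √(-½*151 + √((-19)² + 158²)) = √(-151/2 + √(361 + 24964)) = √(-151/2 + √25325) = √(-151/2 + 5*√1013)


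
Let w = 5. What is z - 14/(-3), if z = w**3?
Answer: 389/3 ≈ 129.67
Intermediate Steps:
z = 125 (z = 5**3 = 125)
z - 14/(-3) = 125 - 14/(-3) = 125 - 14*(-1/3) = 125 + 14/3 = 389/3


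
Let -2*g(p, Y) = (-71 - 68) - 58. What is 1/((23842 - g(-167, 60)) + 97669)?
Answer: 2/242825 ≈ 8.2364e-6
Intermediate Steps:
g(p, Y) = 197/2 (g(p, Y) = -((-71 - 68) - 58)/2 = -(-139 - 58)/2 = -½*(-197) = 197/2)
1/((23842 - g(-167, 60)) + 97669) = 1/((23842 - 1*197/2) + 97669) = 1/((23842 - 197/2) + 97669) = 1/(47487/2 + 97669) = 1/(242825/2) = 2/242825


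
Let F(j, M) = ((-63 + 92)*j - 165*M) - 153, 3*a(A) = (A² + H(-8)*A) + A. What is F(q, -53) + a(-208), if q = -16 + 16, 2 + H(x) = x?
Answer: 70912/3 ≈ 23637.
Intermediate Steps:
H(x) = -2 + x
a(A) = -3*A + A²/3 (a(A) = ((A² + (-2 - 8)*A) + A)/3 = ((A² - 10*A) + A)/3 = (A² - 9*A)/3 = -3*A + A²/3)
q = 0
F(j, M) = -153 - 165*M + 29*j (F(j, M) = (29*j - 165*M) - 153 = (-165*M + 29*j) - 153 = -153 - 165*M + 29*j)
F(q, -53) + a(-208) = (-153 - 165*(-53) + 29*0) + (⅓)*(-208)*(-9 - 208) = (-153 + 8745 + 0) + (⅓)*(-208)*(-217) = 8592 + 45136/3 = 70912/3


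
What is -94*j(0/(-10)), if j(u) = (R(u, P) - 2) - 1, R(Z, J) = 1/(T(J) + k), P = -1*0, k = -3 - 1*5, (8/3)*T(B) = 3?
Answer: 16262/55 ≈ 295.67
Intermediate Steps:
T(B) = 9/8 (T(B) = (3/8)*3 = 9/8)
k = -8 (k = -3 - 5 = -8)
P = 0
R(Z, J) = -8/55 (R(Z, J) = 1/(9/8 - 8) = 1/(-55/8) = -8/55)
j(u) = -173/55 (j(u) = (-8/55 - 2) - 1 = -118/55 - 1 = -173/55)
-94*j(0/(-10)) = -94*(-173/55) = 16262/55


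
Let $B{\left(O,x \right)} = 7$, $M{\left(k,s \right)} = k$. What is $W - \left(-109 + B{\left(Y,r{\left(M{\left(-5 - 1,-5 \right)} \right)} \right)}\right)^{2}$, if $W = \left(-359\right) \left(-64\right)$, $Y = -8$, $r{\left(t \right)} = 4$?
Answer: $12572$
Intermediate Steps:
$W = 22976$
$W - \left(-109 + B{\left(Y,r{\left(M{\left(-5 - 1,-5 \right)} \right)} \right)}\right)^{2} = 22976 - \left(-109 + 7\right)^{2} = 22976 - \left(-102\right)^{2} = 22976 - 10404 = 12572$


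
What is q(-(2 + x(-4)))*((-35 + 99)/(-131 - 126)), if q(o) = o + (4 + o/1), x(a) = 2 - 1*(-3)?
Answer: 640/257 ≈ 2.4903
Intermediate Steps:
x(a) = 5 (x(a) = 2 + 3 = 5)
q(o) = 4 + 2*o (q(o) = o + (4 + o*1) = o + (4 + o) = 4 + 2*o)
q(-(2 + x(-4)))*((-35 + 99)/(-131 - 126)) = (4 + 2*(-(2 + 5)))*((-35 + 99)/(-131 - 126)) = (4 + 2*(-1*7))*(64/(-257)) = (4 + 2*(-7))*(64*(-1/257)) = (4 - 14)*(-64/257) = -10*(-64/257) = 640/257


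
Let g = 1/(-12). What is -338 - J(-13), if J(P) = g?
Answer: -4055/12 ≈ -337.92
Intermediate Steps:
g = -1/12 ≈ -0.083333
J(P) = -1/12
-338 - J(-13) = -338 - 1*(-1/12) = -338 + 1/12 = -4055/12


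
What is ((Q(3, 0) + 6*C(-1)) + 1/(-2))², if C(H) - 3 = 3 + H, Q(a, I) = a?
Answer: 4225/4 ≈ 1056.3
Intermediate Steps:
C(H) = 6 + H (C(H) = 3 + (3 + H) = 6 + H)
((Q(3, 0) + 6*C(-1)) + 1/(-2))² = ((3 + 6*(6 - 1)) + 1/(-2))² = ((3 + 6*5) - ½)² = ((3 + 30) - ½)² = (33 - ½)² = (65/2)² = 4225/4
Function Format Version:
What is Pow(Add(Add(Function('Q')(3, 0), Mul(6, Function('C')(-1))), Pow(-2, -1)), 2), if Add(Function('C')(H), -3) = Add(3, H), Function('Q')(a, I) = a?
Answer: Rational(4225, 4) ≈ 1056.3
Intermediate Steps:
Function('C')(H) = Add(6, H) (Function('C')(H) = Add(3, Add(3, H)) = Add(6, H))
Pow(Add(Add(Function('Q')(3, 0), Mul(6, Function('C')(-1))), Pow(-2, -1)), 2) = Pow(Add(Add(3, Mul(6, Add(6, -1))), Pow(-2, -1)), 2) = Pow(Add(Add(3, Mul(6, 5)), Rational(-1, 2)), 2) = Pow(Add(Add(3, 30), Rational(-1, 2)), 2) = Pow(Add(33, Rational(-1, 2)), 2) = Pow(Rational(65, 2), 2) = Rational(4225, 4)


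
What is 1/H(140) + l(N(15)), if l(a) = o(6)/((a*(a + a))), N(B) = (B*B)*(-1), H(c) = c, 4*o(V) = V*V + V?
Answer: 856/118125 ≈ 0.0072466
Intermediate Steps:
o(V) = V/4 + V²/4 (o(V) = (V*V + V)/4 = (V² + V)/4 = (V + V²)/4 = V/4 + V²/4)
N(B) = -B² (N(B) = B²*(-1) = -B²)
l(a) = 21/(4*a²) (l(a) = ((¼)*6*(1 + 6))/((a*(a + a))) = ((¼)*6*7)/((a*(2*a))) = 21/(2*((2*a²))) = 21*(1/(2*a²))/2 = 21/(4*a²))
1/H(140) + l(N(15)) = 1/140 + 21/(4*(-1*15²)²) = 1/140 + 21/(4*(-1*225)²) = 1/140 + (21/4)/(-225)² = 1/140 + (21/4)*(1/50625) = 1/140 + 7/67500 = 856/118125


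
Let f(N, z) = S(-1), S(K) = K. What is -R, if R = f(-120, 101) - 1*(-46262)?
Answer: -46261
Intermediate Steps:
f(N, z) = -1
R = 46261 (R = -1 - 1*(-46262) = -1 + 46262 = 46261)
-R = -1*46261 = -46261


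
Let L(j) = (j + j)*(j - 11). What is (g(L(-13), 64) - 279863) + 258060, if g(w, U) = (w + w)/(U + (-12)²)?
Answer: -21797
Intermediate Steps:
L(j) = 2*j*(-11 + j) (L(j) = (2*j)*(-11 + j) = 2*j*(-11 + j))
g(w, U) = 2*w/(144 + U) (g(w, U) = (2*w)/(U + 144) = (2*w)/(144 + U) = 2*w/(144 + U))
(g(L(-13), 64) - 279863) + 258060 = (2*(2*(-13)*(-11 - 13))/(144 + 64) - 279863) + 258060 = (2*(2*(-13)*(-24))/208 - 279863) + 258060 = (2*624*(1/208) - 279863) + 258060 = (6 - 279863) + 258060 = -279857 + 258060 = -21797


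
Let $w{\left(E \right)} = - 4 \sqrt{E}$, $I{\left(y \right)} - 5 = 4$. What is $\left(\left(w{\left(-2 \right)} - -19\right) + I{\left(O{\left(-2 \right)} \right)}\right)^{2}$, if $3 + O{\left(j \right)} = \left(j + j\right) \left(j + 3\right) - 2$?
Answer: $752 - 224 i \sqrt{2} \approx 752.0 - 316.78 i$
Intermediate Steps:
$O{\left(j \right)} = -5 + 2 j \left(3 + j\right)$ ($O{\left(j \right)} = -3 + \left(\left(j + j\right) \left(j + 3\right) - 2\right) = -3 + \left(2 j \left(3 + j\right) - 2\right) = -3 + \left(-2 + 2 j \left(3 + j\right)\right) = -5 + 2 j \left(3 + j\right)$)
$I{\left(y \right)} = 9$ ($I{\left(y \right)} = 5 + 4 = 9$)
$\left(\left(w{\left(-2 \right)} - -19\right) + I{\left(O{\left(-2 \right)} \right)}\right)^{2} = \left(\left(- 4 \sqrt{-2} - -19\right) + 9\right)^{2} = \left(\left(- 4 i \sqrt{2} + 19\right) + 9\right)^{2} = \left(\left(19 - 4 i \sqrt{2}\right) + 9\right)^{2} = \left(28 - 4 i \sqrt{2}\right)^{2}$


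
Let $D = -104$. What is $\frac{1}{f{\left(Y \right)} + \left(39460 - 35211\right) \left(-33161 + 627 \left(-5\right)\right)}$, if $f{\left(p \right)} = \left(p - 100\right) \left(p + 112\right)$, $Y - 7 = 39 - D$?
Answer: $- \frac{1}{154208604} \approx -6.4847 \cdot 10^{-9}$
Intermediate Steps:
$Y = 150$ ($Y = 7 + \left(39 - -104\right) = 7 + \left(39 + 104\right) = 7 + 143 = 150$)
$f{\left(p \right)} = \left(-100 + p\right) \left(112 + p\right)$
$\frac{1}{f{\left(Y \right)} + \left(39460 - 35211\right) \left(-33161 + 627 \left(-5\right)\right)} = \frac{1}{\left(-11200 + 150^{2} + 12 \cdot 150\right) + \left(39460 - 35211\right) \left(-33161 + 627 \left(-5\right)\right)} = \frac{1}{\left(-11200 + 22500 + 1800\right) + 4249 \left(-33161 - 3135\right)} = \frac{1}{13100 + 4249 \left(-36296\right)} = \frac{1}{13100 - 154221704} = \frac{1}{-154208604} = - \frac{1}{154208604}$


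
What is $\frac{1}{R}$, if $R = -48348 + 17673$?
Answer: $- \frac{1}{30675} \approx -3.26 \cdot 10^{-5}$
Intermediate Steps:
$R = -30675$
$\frac{1}{R} = \frac{1}{-30675} = - \frac{1}{30675}$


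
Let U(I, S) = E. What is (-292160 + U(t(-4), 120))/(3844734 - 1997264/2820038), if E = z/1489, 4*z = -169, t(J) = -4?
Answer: -2453581293887451/32288351480266184 ≈ -0.075990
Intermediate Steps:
z = -169/4 (z = (¼)*(-169) = -169/4 ≈ -42.250)
E = -169/5956 (E = -169/4/1489 = -169/4*1/1489 = -169/5956 ≈ -0.028375)
U(I, S) = -169/5956
(-292160 + U(t(-4), 120))/(3844734 - 1997264/2820038) = (-292160 - 169/5956)/(3844734 - 1997264/2820038) = -1740105129/(5956*(3844734 - 1997264*1/2820038)) = -1740105129/(5956*(3844734 - 998632/1410019)) = -1740105129/(5956*5421146991314/1410019) = -1740105129/5956*1410019/5421146991314 = -2453581293887451/32288351480266184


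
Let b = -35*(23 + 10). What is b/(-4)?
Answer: 1155/4 ≈ 288.75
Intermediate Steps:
b = -1155 (b = -35*33 = -1155)
b/(-4) = -1155/(-4) = -1155*(-1/4) = 1155/4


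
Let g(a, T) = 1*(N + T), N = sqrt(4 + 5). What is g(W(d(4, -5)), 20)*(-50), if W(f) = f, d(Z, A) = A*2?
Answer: -1150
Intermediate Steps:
d(Z, A) = 2*A
N = 3 (N = sqrt(9) = 3)
g(a, T) = 3 + T (g(a, T) = 1*(3 + T) = 3 + T)
g(W(d(4, -5)), 20)*(-50) = (3 + 20)*(-50) = 23*(-50) = -1150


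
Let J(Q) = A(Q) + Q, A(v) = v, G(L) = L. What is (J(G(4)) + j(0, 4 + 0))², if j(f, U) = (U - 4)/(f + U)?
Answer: 64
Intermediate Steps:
j(f, U) = (-4 + U)/(U + f)
J(Q) = 2*Q (J(Q) = Q + Q = 2*Q)
(J(G(4)) + j(0, 4 + 0))² = (2*4 + (-4 + (4 + 0))/((4 + 0) + 0))² = (8 + (-4 + 4)/(4 + 0))² = (8 + 0/4)² = (8 + (¼)*0)² = (8 + 0)² = 8² = 64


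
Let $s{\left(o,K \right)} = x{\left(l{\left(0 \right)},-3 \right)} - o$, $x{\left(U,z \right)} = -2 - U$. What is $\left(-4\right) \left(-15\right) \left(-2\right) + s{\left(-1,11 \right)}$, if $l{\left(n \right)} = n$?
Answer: $-121$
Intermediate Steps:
$s{\left(o,K \right)} = -2 - o$ ($s{\left(o,K \right)} = \left(-2 - 0\right) - o = \left(-2 + 0\right) - o = -2 - o$)
$\left(-4\right) \left(-15\right) \left(-2\right) + s{\left(-1,11 \right)} = \left(-4\right) \left(-15\right) \left(-2\right) - 1 = 60 \left(-2\right) + \left(-2 + 1\right) = -120 - 1 = -121$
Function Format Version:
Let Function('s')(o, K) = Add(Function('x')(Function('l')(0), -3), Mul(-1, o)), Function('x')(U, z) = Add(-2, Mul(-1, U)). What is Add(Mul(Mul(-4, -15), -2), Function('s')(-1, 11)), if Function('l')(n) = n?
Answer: -121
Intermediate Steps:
Function('s')(o, K) = Add(-2, Mul(-1, o)) (Function('s')(o, K) = Add(Add(-2, Mul(-1, 0)), Mul(-1, o)) = Add(Add(-2, 0), Mul(-1, o)) = Add(-2, Mul(-1, o)))
Add(Mul(Mul(-4, -15), -2), Function('s')(-1, 11)) = Add(Mul(Mul(-4, -15), -2), Add(-2, Mul(-1, -1))) = Add(Mul(60, -2), Add(-2, 1)) = Add(-120, -1) = -121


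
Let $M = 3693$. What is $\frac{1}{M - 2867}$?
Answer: $\frac{1}{826} \approx 0.0012107$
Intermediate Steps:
$\frac{1}{M - 2867} = \frac{1}{3693 - 2867} = \frac{1}{826}$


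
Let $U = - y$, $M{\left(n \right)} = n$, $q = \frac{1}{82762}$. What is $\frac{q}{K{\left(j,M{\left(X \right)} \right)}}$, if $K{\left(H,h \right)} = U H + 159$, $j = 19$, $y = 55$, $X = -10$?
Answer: $- \frac{1}{73327132} \approx -1.3638 \cdot 10^{-8}$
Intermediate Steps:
$q = \frac{1}{82762} \approx 1.2083 \cdot 10^{-5}$
$U = -55$ ($U = \left(-1\right) 55 = -55$)
$K{\left(H,h \right)} = 159 - 55 H$ ($K{\left(H,h \right)} = - 55 H + 159 = 159 - 55 H$)
$\frac{q}{K{\left(j,M{\left(X \right)} \right)}} = \frac{1}{82762 \left(159 - 1045\right)} = \frac{1}{82762 \left(-886\right)} = \frac{1}{82762} \left(- \frac{1}{886}\right) = - \frac{1}{73327132}$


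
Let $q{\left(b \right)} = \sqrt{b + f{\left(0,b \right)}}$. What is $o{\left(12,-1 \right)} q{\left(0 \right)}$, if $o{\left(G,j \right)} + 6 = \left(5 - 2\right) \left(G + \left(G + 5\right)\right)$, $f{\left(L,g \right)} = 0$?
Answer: $0$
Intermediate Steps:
$q{\left(b \right)} = \sqrt{b}$ ($q{\left(b \right)} = \sqrt{b + 0} = \sqrt{b}$)
$o{\left(G,j \right)} = 9 + 6 G$ ($o{\left(G,j \right)} = -6 + \left(5 - 2\right) \left(G + \left(G + 5\right)\right) = -6 + 3 \left(G + \left(5 + G\right)\right) = -6 + 3 \left(5 + 2 G\right) = -6 + \left(15 + 6 G\right) = 9 + 6 G$)
$o{\left(12,-1 \right)} q{\left(0 \right)} = \left(9 + 6 \cdot 12\right) \sqrt{0} = \left(9 + 72\right) 0 = 81 \cdot 0 = 0$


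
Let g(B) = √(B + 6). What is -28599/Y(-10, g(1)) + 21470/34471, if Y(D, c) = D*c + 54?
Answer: -26593786723/38193868 - 142995*√7/1108 ≈ -1037.7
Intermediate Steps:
g(B) = √(6 + B)
Y(D, c) = 54 + D*c
-28599/Y(-10, g(1)) + 21470/34471 = -28599/(54 - 10*√(6 + 1)) + 21470/34471 = -28599/(54 - 10*√7) + 21470*(1/34471) = -28599/(54 - 10*√7) + 21470/34471 = 21470/34471 - 28599/(54 - 10*√7)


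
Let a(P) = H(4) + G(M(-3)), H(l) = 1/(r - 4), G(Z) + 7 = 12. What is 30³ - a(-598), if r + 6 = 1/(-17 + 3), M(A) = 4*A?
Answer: 3806309/141 ≈ 26995.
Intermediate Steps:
G(Z) = 5 (G(Z) = -7 + 12 = 5)
r = -85/14 (r = -6 + 1/(-17 + 3) = -6 + 1/(-14) = -6 - 1/14 = -85/14 ≈ -6.0714)
H(l) = -14/141 (H(l) = 1/(-85/14 - 4) = 1/(-141/14) = -14/141)
a(P) = 691/141 (a(P) = -14/141 + 5 = 691/141)
30³ - a(-598) = 30³ - 1*691/141 = 27000 - 691/141 = 3806309/141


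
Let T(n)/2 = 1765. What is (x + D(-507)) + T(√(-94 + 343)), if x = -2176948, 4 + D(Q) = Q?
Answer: -2173929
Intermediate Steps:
T(n) = 3530 (T(n) = 2*1765 = 3530)
D(Q) = -4 + Q
(x + D(-507)) + T(√(-94 + 343)) = (-2176948 + (-4 - 507)) + 3530 = (-2176948 - 511) + 3530 = -2177459 + 3530 = -2173929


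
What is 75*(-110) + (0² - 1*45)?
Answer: -8295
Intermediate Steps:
75*(-110) + (0² - 1*45) = -8250 + (0 - 45) = -8250 - 45 = -8295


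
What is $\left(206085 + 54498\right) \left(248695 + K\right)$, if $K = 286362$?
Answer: $139426758231$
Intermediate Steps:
$\left(206085 + 54498\right) \left(248695 + K\right) = \left(206085 + 54498\right) \left(248695 + 286362\right) = 260583 \cdot 535057 = 139426758231$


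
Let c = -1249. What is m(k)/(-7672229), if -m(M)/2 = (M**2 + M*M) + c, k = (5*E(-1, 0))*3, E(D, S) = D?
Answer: -1598/7672229 ≈ -0.00020828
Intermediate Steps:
k = -15 (k = (5*(-1))*3 = -5*3 = -15)
m(M) = 2498 - 4*M**2 (m(M) = -2*((M**2 + M*M) - 1249) = -2*((M**2 + M**2) - 1249) = -2*(2*M**2 - 1249) = -2*(-1249 + 2*M**2) = 2498 - 4*M**2)
m(k)/(-7672229) = (2498 - 4*(-15)**2)/(-7672229) = (2498 - 4*225)*(-1/7672229) = (2498 - 900)*(-1/7672229) = 1598*(-1/7672229) = -1598/7672229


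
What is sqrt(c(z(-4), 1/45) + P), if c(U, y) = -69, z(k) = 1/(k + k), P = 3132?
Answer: sqrt(3063) ≈ 55.344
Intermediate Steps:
z(k) = 1/(2*k)
sqrt(c(z(-4), 1/45) + P) = sqrt(-69 + 3132) = sqrt(3063)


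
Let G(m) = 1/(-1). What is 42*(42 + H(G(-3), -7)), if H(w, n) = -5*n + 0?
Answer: 3234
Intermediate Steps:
G(m) = -1
H(w, n) = -5*n
42*(42 + H(G(-3), -7)) = 42*(42 - 5*(-7)) = 42*(42 + 35) = 42*77 = 3234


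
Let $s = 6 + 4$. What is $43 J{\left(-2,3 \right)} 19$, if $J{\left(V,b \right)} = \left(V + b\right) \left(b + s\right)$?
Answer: $10621$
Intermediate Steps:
$s = 10$
$J{\left(V,b \right)} = \left(10 + b\right) \left(V + b\right)$ ($J{\left(V,b \right)} = \left(V + b\right) \left(b + 10\right) = \left(V + b\right) \left(10 + b\right) = \left(10 + b\right) \left(V + b\right)$)
$43 J{\left(-2,3 \right)} 19 = 43 \left(3^{2} + 10 \left(-2\right) + 10 \cdot 3 - 6\right) 19 = 43 \left(9 - 20 + 30 - 6\right) 19 = 43 \cdot 13 \cdot 19 = 559 \cdot 19 = 10621$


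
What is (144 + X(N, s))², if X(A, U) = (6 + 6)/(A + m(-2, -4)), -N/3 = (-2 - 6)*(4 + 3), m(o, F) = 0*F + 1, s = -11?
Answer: 592825104/28561 ≈ 20756.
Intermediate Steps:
m(o, F) = 1 (m(o, F) = 0 + 1 = 1)
N = 168 (N = -3*(-2 - 6)*(4 + 3) = -(-24)*7 = -3*(-56) = 168)
X(A, U) = 12/(1 + A) (X(A, U) = (6 + 6)/(A + 1) = 12/(1 + A))
(144 + X(N, s))² = (144 + 12/(1 + 168))² = (144 + 12/169)² = (24348/169)² = 592825104/28561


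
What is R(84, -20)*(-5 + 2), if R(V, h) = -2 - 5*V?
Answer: 1266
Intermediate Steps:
R(84, -20)*(-5 + 2) = (-2 - 5*84)*(-5 + 2) = (-2 - 420)*(-3) = -422*(-3) = 1266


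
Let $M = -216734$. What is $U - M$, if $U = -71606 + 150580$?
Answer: $295708$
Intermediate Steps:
$U = 78974$
$U - M = 78974 - -216734 = 78974 + 216734 = 295708$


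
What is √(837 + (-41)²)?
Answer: √2518 ≈ 50.180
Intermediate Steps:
√(837 + (-41)²) = √(837 + 1681) = √2518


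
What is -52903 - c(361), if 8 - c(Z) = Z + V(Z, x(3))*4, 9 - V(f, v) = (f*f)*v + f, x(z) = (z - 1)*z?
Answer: -3181662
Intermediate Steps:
x(z) = z*(-1 + z) (x(z) = (-1 + z)*z = z*(-1 + z))
V(f, v) = 9 - f - v*f**2 (V(f, v) = 9 - ((f*f)*v + f) = 9 - (f**2*v + f) = 9 - (v*f**2 + f) = 9 - (f + v*f**2) = 9 + (-f - v*f**2) = 9 - f - v*f**2)
c(Z) = -28 + 3*Z + 24*Z**2 (c(Z) = 8 - (Z + (9 - Z - 3*(-1 + 3)*Z**2)*4) = 8 - (Z + (9 - Z - 3*2*Z**2)*4) = 8 - (Z + (9 - Z - 1*6*Z**2)*4) = 8 - (Z + (9 - Z - 6*Z**2)*4) = 8 - (Z + (36 - 24*Z**2 - 4*Z)) = 8 - (36 - 24*Z**2 - 3*Z) = 8 + (-36 + 3*Z + 24*Z**2) = -28 + 3*Z + 24*Z**2)
-52903 - c(361) = -52903 - (-28 + 3*361 + 24*361**2) = -52903 - (-28 + 1083 + 24*130321) = -52903 - (-28 + 1083 + 3127704) = -52903 - 1*3128759 = -52903 - 3128759 = -3181662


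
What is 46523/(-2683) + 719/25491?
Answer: -1183988716/68392353 ≈ -17.312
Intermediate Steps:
46523/(-2683) + 719/25491 = 46523*(-1/2683) + 719*(1/25491) = -46523/2683 + 719/25491 = -1183988716/68392353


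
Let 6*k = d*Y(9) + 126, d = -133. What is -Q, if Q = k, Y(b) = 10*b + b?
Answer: 4347/2 ≈ 2173.5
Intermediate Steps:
Y(b) = 11*b
k = -4347/2 (k = (-1463*9 + 126)/6 = (-133*99 + 126)/6 = (-13167 + 126)/6 = (1/6)*(-13041) = -4347/2 ≈ -2173.5)
Q = -4347/2 ≈ -2173.5
-Q = -1*(-4347/2) = 4347/2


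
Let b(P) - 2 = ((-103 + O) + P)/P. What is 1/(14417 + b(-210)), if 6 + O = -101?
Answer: 1/14421 ≈ 6.9343e-5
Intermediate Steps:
O = -107 (O = -6 - 101 = -107)
b(P) = 2 + (-210 + P)/P (b(P) = 2 + ((-103 - 107) + P)/P = 2 + (-210 + P)/P)
1/(14417 + b(-210)) = 1/(14417 + (3 - 210/(-210))) = 1/(14417 + (3 - 210*(-1/210))) = 1/(14417 + (3 + 1)) = 1/(14417 + 4) = 1/14421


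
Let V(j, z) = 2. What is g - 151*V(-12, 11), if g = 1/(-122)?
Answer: -36845/122 ≈ -302.01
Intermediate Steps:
g = -1/122 ≈ -0.0081967
g - 151*V(-12, 11) = -1/122 - 151*2 = -1/122 - 302 = -36845/122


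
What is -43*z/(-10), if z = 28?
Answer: 602/5 ≈ 120.40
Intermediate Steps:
-43*z/(-10) = -43*28/(-10) = -1204*(-⅒) = 602/5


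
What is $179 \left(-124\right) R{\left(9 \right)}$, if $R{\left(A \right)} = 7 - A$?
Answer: $44392$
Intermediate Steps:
$179 \left(-124\right) R{\left(9 \right)} = 179 \left(-124\right) \left(7 - 9\right) = - 22196 \left(7 - 9\right) = \left(-22196\right) \left(-2\right) = 44392$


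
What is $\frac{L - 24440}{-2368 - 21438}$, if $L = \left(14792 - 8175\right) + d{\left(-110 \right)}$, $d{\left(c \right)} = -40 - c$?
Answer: $\frac{17753}{23806} \approx 0.74574$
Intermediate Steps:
$L = 6687$ ($L = \left(14792 - 8175\right) - -70 = 6617 + \left(-40 + 110\right) = 6617 + 70 = 6687$)
$\frac{L - 24440}{-2368 - 21438} = \frac{6687 - 24440}{-2368 - 21438} = - \frac{17753}{-23806} = \left(-17753\right) \left(- \frac{1}{23806}\right) = \frac{17753}{23806}$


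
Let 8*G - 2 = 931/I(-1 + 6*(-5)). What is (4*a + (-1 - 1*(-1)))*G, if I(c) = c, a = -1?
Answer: 869/62 ≈ 14.016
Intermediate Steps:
G = -869/248 (G = 1/4 + (931/(-1 + 6*(-5)))/8 = 1/4 + (931/(-1 - 30))/8 = 1/4 + (931/(-31))/8 = 1/4 + (931*(-1/31))/8 = 1/4 + (1/8)*(-931/31) = 1/4 - 931/248 = -869/248 ≈ -3.5040)
(4*a + (-1 - 1*(-1)))*G = (4*(-1) + (-1 - 1*(-1)))*(-869/248) = (-4 + (-1 + 1))*(-869/248) = (-4 + 0)*(-869/248) = -4*(-869/248) = 869/62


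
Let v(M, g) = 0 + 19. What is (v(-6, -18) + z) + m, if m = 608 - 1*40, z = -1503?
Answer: -916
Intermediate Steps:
m = 568 (m = 608 - 40 = 568)
v(M, g) = 19
(v(-6, -18) + z) + m = (19 - 1503) + 568 = -1484 + 568 = -916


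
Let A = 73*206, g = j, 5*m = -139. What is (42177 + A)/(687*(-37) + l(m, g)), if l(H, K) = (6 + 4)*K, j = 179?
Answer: -57215/23629 ≈ -2.4214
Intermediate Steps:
m = -139/5 (m = (⅕)*(-139) = -139/5 ≈ -27.800)
g = 179
A = 15038
l(H, K) = 10*K
(42177 + A)/(687*(-37) + l(m, g)) = (42177 + 15038)/(687*(-37) + 10*179) = 57215/(-25419 + 1790) = 57215/(-23629) = 57215*(-1/23629) = -57215/23629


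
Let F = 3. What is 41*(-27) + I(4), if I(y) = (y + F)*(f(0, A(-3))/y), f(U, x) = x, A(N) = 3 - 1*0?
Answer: -4407/4 ≈ -1101.8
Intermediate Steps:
A(N) = 3 (A(N) = 3 + 0 = 3)
I(y) = 3*(3 + y)/y (I(y) = (y + 3)*(3/y) = (3 + y)*(3/y) = 3*(3 + y)/y)
41*(-27) + I(4) = 41*(-27) + (3 + 9/4) = -1107 + (3 + 9*(¼)) = -1107 + (3 + 9/4) = -1107 + 21/4 = -4407/4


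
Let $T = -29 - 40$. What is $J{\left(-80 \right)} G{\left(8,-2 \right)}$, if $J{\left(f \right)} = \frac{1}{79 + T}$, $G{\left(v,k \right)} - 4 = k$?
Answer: $\frac{1}{5} \approx 0.2$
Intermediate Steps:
$G{\left(v,k \right)} = 4 + k$
$T = -69$
$J{\left(f \right)} = \frac{1}{10}$ ($J{\left(f \right)} = \frac{1}{79 - 69} = \frac{1}{10}$)
$J{\left(-80 \right)} G{\left(8,-2 \right)} = \frac{4 - 2}{10} = \frac{1}{10} \cdot 2 = \frac{1}{5}$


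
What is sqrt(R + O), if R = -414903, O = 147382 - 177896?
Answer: I*sqrt(445417) ≈ 667.4*I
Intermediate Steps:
O = -30514
sqrt(R + O) = sqrt(-414903 - 30514) = sqrt(-445417) = I*sqrt(445417)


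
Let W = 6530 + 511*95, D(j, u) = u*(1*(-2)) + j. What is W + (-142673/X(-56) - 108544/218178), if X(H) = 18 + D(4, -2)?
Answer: 140644527581/2836314 ≈ 49587.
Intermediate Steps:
D(j, u) = j - 2*u (D(j, u) = u*(-2) + j = -2*u + j = j - 2*u)
X(H) = 26 (X(H) = 18 + (4 - 2*(-2)) = 18 + (4 + 4) = 18 + 8 = 26)
W = 55075 (W = 6530 + 48545 = 55075)
W + (-142673/X(-56) - 108544/218178) = 55075 + (-142673/26 - 108544/218178) = 55075 + (-142673*1/26 - 108544*1/218178) = 55075 + (-142673/26 - 54272/109089) = 55075 - 15565465969/2836314 = 140644527581/2836314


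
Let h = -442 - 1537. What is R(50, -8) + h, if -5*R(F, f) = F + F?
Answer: -1999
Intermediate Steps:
R(F, f) = -2*F/5 (R(F, f) = -(F + F)/5 = -2*F/5)
h = -1979
R(50, -8) + h = -⅖*50 - 1979 = -20 - 1979 = -1999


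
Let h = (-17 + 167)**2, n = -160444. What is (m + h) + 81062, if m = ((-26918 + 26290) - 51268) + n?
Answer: -108778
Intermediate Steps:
m = -212340 (m = ((-26918 + 26290) - 51268) - 160444 = (-628 - 51268) - 160444 = -51896 - 160444 = -212340)
h = 22500 (h = 150**2 = 22500)
(m + h) + 81062 = (-212340 + 22500) + 81062 = -189840 + 81062 = -108778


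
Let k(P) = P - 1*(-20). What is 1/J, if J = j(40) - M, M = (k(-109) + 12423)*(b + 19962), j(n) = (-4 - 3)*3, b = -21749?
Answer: 1/22040837 ≈ 4.5370e-8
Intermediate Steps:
k(P) = 20 + P (k(P) = P + 20 = 20 + P)
j(n) = -21 (j(n) = -7*3 = -21)
M = -22040858 (M = ((20 - 109) + 12423)*(-21749 + 19962) = (-89 + 12423)*(-1787) = 12334*(-1787) = -22040858)
J = 22040837 (J = -21 - 1*(-22040858) = -21 + 22040858 = 22040837)
1/J = 1/22040837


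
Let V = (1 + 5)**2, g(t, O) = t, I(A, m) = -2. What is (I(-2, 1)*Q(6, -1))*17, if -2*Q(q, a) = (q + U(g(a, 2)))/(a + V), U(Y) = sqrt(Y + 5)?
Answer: 136/35 ≈ 3.8857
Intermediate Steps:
U(Y) = sqrt(5 + Y)
V = 36 (V = 6**2 = 36)
Q(q, a) = -(q + sqrt(5 + a))/(2*(36 + a)) (Q(q, a) = -(q + sqrt(5 + a))/(2*(a + 36)) = -(q + sqrt(5 + a))/(2*(36 + a)))
(I(-2, 1)*Q(6, -1))*17 = -(-1*6 - sqrt(5 - 1))/(36 - 1)*17 = -(-6 - sqrt(4))/35*17 = -(-6 - 1*2)/35*17 = -(-6 - 2)/35*17 = -(-8)/35*17 = -2*(-4/35)*17 = (8/35)*17 = 136/35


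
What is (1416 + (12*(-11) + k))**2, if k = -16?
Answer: 1607824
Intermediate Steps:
(1416 + (12*(-11) + k))**2 = (1416 + (12*(-11) - 16))**2 = (1416 + (-132 - 16))**2 = (1416 - 148)**2 = 1268**2 = 1607824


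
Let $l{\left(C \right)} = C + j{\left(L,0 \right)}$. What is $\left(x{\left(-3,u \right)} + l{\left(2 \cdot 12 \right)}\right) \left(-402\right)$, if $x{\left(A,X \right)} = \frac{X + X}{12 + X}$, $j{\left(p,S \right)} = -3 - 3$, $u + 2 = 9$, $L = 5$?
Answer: $- \frac{143112}{19} \approx -7532.2$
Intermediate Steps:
$u = 7$ ($u = -2 + 9 = 7$)
$j{\left(p,S \right)} = -6$ ($j{\left(p,S \right)} = -3 - 3 = -6$)
$x{\left(A,X \right)} = \frac{2 X}{12 + X}$
$l{\left(C \right)} = -6 + C$ ($l{\left(C \right)} = C - 6 = -6 + C$)
$\left(x{\left(-3,u \right)} + l{\left(2 \cdot 12 \right)}\right) \left(-402\right) = \left(2 \cdot 7 \frac{1}{12 + 7} + \left(-6 + 2 \cdot 12\right)\right) \left(-402\right) = \left(2 \cdot 7 \cdot \frac{1}{19} + \left(-6 + 24\right)\right) \left(-402\right) = \left(2 \cdot 7 \cdot \frac{1}{19} + 18\right) \left(-402\right) = \left(\frac{14}{19} + 18\right) \left(-402\right) = \frac{356}{19} \left(-402\right) = - \frac{143112}{19}$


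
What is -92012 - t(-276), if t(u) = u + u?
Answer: -91460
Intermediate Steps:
t(u) = 2*u
-92012 - t(-276) = -92012 - 2*(-276) = -92012 - 1*(-552) = -92012 + 552 = -91460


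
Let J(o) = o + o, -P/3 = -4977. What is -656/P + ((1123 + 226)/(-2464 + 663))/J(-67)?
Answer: -138173185/3603357954 ≈ -0.038346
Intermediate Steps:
P = 14931 (P = -3*(-4977) = 14931)
J(o) = 2*o
-656/P + ((1123 + 226)/(-2464 + 663))/J(-67) = -656/14931 + ((1123 + 226)/(-2464 + 663))/((2*(-67))) = -656*1/14931 + (1349/(-1801))/(-134) = -656/14931 + (1349*(-1/1801))*(-1/134) = -656/14931 - 1349/1801*(-1/134) = -656/14931 + 1349/241334 = -138173185/3603357954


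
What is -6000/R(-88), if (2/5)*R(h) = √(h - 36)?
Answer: 1200*I*√31/31 ≈ 215.53*I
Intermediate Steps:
R(h) = 5*√(-36 + h)/2 (R(h) = 5*√(h - 36)/2 = 5*√(-36 + h)/2)
-6000/R(-88) = -6000*2/(5*√(-36 - 88)) = -6000*(-I*√31/155) = -(-1200)*I*√31/31 = 1200*I*√31/31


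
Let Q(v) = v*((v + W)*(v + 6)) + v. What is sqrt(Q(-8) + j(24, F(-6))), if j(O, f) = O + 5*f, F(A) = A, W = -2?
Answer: I*sqrt(174) ≈ 13.191*I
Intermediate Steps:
Q(v) = v + v*(-2 + v)*(6 + v) (Q(v) = v*((v - 2)*(v + 6)) + v = v*((-2 + v)*(6 + v)) + v = v*(-2 + v)*(6 + v) + v = v + v*(-2 + v)*(6 + v))
sqrt(Q(-8) + j(24, F(-6))) = sqrt(-8*(-11 + (-8)**2 + 4*(-8)) + (24 + 5*(-6))) = sqrt(-8*(-11 + 64 - 32) + (24 - 30)) = sqrt(-8*21 - 6) = sqrt(-168 - 6) = sqrt(-174) = I*sqrt(174)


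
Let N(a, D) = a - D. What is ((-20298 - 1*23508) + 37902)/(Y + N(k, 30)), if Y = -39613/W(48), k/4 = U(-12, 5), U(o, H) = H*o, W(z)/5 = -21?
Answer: -88560/1609 ≈ -55.040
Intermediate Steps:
W(z) = -105 (W(z) = 5*(-21) = -105)
k = -240 (k = 4*(5*(-12)) = 4*(-60) = -240)
Y = 5659/15 (Y = -39613/(-105) = -39613*(-1/105) = 5659/15 ≈ 377.27)
((-20298 - 1*23508) + 37902)/(Y + N(k, 30)) = ((-20298 - 1*23508) + 37902)/(5659/15 + (-240 - 1*30)) = ((-20298 - 23508) + 37902)/(5659/15 + (-240 - 30)) = (-43806 + 37902)/(5659/15 - 270) = -5904/1609/15 = -5904*15/1609 = -88560/1609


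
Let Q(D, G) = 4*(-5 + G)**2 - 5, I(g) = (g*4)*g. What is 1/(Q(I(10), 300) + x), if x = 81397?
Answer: 1/429492 ≈ 2.3283e-6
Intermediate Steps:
I(g) = 4*g**2 (I(g) = (4*g)*g = 4*g**2)
Q(D, G) = -5 + 4*(-5 + G)**2
1/(Q(I(10), 300) + x) = 1/((-5 + 4*(-5 + 300)**2) + 81397) = 1/((-5 + 4*295**2) + 81397) = 1/((-5 + 4*87025) + 81397) = 1/((-5 + 348100) + 81397) = 1/(348095 + 81397) = 1/429492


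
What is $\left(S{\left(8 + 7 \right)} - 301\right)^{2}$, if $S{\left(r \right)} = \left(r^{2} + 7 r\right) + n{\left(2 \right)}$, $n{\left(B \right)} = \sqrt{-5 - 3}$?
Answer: $833 + 116 i \sqrt{2} \approx 833.0 + 164.05 i$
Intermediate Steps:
$n{\left(B \right)} = 2 i \sqrt{2}$ ($n{\left(B \right)} = \sqrt{-8} = 2 i \sqrt{2}$)
$S{\left(r \right)} = r^{2} + 7 r + 2 i \sqrt{2}$ ($S{\left(r \right)} = \left(r^{2} + 7 r\right) + 2 i \sqrt{2} = r^{2} + 7 r + 2 i \sqrt{2}$)
$\left(S{\left(8 + 7 \right)} - 301\right)^{2} = \left(\left(\left(8 + 7\right)^{2} + 7 \left(8 + 7\right) + 2 i \sqrt{2}\right) - 301\right)^{2} = \left(\left(15^{2} + 7 \cdot 15 + 2 i \sqrt{2}\right) - 301\right)^{2} = \left(\left(225 + 105 + 2 i \sqrt{2}\right) - 301\right)^{2} = \left(\left(330 + 2 i \sqrt{2}\right) - 301\right)^{2} = \left(29 + 2 i \sqrt{2}\right)^{2}$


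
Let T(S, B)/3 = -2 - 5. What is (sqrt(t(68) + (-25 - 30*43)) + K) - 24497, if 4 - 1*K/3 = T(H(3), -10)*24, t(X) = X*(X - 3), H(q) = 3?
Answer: -22973 + 3*sqrt(345) ≈ -22917.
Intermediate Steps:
T(S, B) = -21 (T(S, B) = 3*(-2 - 5) = 3*(-7) = -21)
t(X) = X*(-3 + X)
K = 1524 (K = 12 - (-63)*24 = 12 - 3*(-504) = 12 + 1512 = 1524)
(sqrt(t(68) + (-25 - 30*43)) + K) - 24497 = (sqrt(68*(-3 + 68) + (-25 - 30*43)) + 1524) - 24497 = (sqrt(68*65 + (-25 - 1290)) + 1524) - 24497 = (sqrt(4420 - 1315) + 1524) - 24497 = (sqrt(3105) + 1524) - 24497 = (3*sqrt(345) + 1524) - 24497 = (1524 + 3*sqrt(345)) - 24497 = -22973 + 3*sqrt(345)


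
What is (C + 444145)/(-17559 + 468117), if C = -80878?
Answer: 40363/50062 ≈ 0.80626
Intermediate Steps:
(C + 444145)/(-17559 + 468117) = (-80878 + 444145)/(-17559 + 468117) = 363267/450558 = 363267*(1/450558) = 40363/50062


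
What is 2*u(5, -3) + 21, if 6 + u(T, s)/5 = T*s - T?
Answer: -239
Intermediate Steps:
u(T, s) = -30 - 5*T + 5*T*s (u(T, s) = -30 + 5*(T*s - T) = -30 + 5*(-T + T*s) = -30 + (-5*T + 5*T*s) = -30 - 5*T + 5*T*s)
2*u(5, -3) + 21 = 2*(-30 - 5*5 + 5*5*(-3)) + 21 = 2*(-30 - 25 - 75) + 21 = 2*(-130) + 21 = -260 + 21 = -239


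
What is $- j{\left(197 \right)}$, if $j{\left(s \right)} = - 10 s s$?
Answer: $388090$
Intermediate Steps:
$j{\left(s \right)} = - 10 s^{2}$
$- j{\left(197 \right)} = - \left(-10\right) 197^{2} = - \left(-10\right) 38809 = \left(-1\right) \left(-388090\right) = 388090$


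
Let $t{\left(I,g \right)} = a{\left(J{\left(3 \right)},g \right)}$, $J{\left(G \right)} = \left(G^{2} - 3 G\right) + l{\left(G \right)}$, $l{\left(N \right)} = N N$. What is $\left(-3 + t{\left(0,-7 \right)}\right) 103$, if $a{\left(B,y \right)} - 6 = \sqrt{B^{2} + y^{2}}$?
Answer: $309 + 103 \sqrt{130} \approx 1483.4$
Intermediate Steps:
$l{\left(N \right)} = N^{2}$
$J{\left(G \right)} = - 3 G + 2 G^{2}$ ($J{\left(G \right)} = \left(G^{2} - 3 G\right) + G^{2} = - 3 G + 2 G^{2}$)
$a{\left(B,y \right)} = 6 + \sqrt{B^{2} + y^{2}}$
$t{\left(I,g \right)} = 6 + \sqrt{81 + g^{2}}$ ($t{\left(I,g \right)} = 6 + \sqrt{\left(3 \left(-3 + 2 \cdot 3\right)\right)^{2} + g^{2}} = 6 + \sqrt{\left(3 \left(-3 + 6\right)\right)^{2} + g^{2}} = 6 + \sqrt{\left(3 \cdot 3\right)^{2} + g^{2}} = 6 + \sqrt{9^{2} + g^{2}} = 6 + \sqrt{81 + g^{2}}$)
$\left(-3 + t{\left(0,-7 \right)}\right) 103 = \left(-3 + \left(6 + \sqrt{81 + \left(-7\right)^{2}}\right)\right) 103 = \left(-3 + \left(6 + \sqrt{81 + 49}\right)\right) 103 = \left(-3 + \left(6 + \sqrt{130}\right)\right) 103 = \left(3 + \sqrt{130}\right) 103 = 309 + 103 \sqrt{130}$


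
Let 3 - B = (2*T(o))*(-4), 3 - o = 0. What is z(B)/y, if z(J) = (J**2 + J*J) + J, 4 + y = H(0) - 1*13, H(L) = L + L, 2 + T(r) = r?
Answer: -253/17 ≈ -14.882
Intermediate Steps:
o = 3 (o = 3 - 1*0 = 3 + 0 = 3)
T(r) = -2 + r
H(L) = 2*L
B = 11 (B = 3 - 2*(-2 + 3)*(-4) = 3 - 2*1*(-4) = 3 - 2*(-4) = 3 - 1*(-8) = 3 + 8 = 11)
y = -17 (y = -4 + (2*0 - 1*13) = -4 + (0 - 13) = -4 - 13 = -17)
z(J) = J + 2*J**2 (z(J) = (J**2 + J**2) + J = 2*J**2 + J = J + 2*J**2)
z(B)/y = (11*(1 + 2*11))/(-17) = (11*(1 + 22))*(-1/17) = (11*23)*(-1/17) = 253*(-1/17) = -253/17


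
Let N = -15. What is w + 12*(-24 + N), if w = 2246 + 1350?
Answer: 3128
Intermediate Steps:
w = 3596
w + 12*(-24 + N) = 3596 + 12*(-24 - 15) = 3596 + 12*(-39) = 3596 - 468 = 3128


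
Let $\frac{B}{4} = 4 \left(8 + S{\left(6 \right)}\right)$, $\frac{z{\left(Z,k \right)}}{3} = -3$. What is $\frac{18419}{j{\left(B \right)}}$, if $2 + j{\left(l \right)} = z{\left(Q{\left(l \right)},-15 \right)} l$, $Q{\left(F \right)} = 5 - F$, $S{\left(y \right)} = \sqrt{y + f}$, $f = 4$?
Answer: $- \frac{10627763}{562178} + \frac{663084 \sqrt{10}}{281089} \approx -11.445$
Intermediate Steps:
$S{\left(y \right)} = \sqrt{4 + y}$ ($S{\left(y \right)} = \sqrt{y + 4} = \sqrt{4 + y}$)
$z{\left(Z,k \right)} = -9$ ($z{\left(Z,k \right)} = 3 \left(-3\right) = -9$)
$B = 128 + 16 \sqrt{10}$ ($B = 4 \cdot 4 \left(8 + \sqrt{4 + 6}\right) = 4 \cdot 4 \left(8 + \sqrt{10}\right) = 4 \left(32 + 4 \sqrt{10}\right) = 128 + 16 \sqrt{10} \approx 178.6$)
$j{\left(l \right)} = -2 - 9 l$
$\frac{18419}{j{\left(B \right)}} = \frac{18419}{-2 - 9 \left(128 + 16 \sqrt{10}\right)} = \frac{18419}{-2 - \left(1152 + 144 \sqrt{10}\right)} = \frac{18419}{-1154 - 144 \sqrt{10}}$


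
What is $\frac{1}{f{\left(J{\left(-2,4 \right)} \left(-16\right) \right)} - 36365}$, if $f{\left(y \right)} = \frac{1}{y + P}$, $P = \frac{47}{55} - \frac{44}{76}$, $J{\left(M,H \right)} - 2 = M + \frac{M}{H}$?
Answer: $- \frac{8648}{314483475} \approx -2.7499 \cdot 10^{-5}$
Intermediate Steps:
$J{\left(M,H \right)} = 2 + M + \frac{M}{H}$ ($J{\left(M,H \right)} = 2 + \left(M + \frac{M}{H}\right) = 2 + M + \frac{M}{H}$)
$P = \frac{288}{1045}$ ($P = 47 \cdot \frac{1}{55} - \frac{11}{19} = \frac{47}{55} - \frac{11}{19} = \frac{288}{1045} \approx 0.2756$)
$f{\left(y \right)} = \frac{1}{\frac{288}{1045} + y}$ ($f{\left(y \right)} = \frac{1}{y + \frac{288}{1045}} = \frac{1}{\frac{288}{1045} + y}$)
$\frac{1}{f{\left(J{\left(-2,4 \right)} \left(-16\right) \right)} - 36365} = \frac{1}{\frac{1045}{288 + 1045 \left(2 - 2 - \frac{2}{4}\right) \left(-16\right)} - 36365} = \frac{1}{\frac{1045}{288 + 1045 \left(2 - 2 - \frac{1}{2}\right) \left(-16\right)} - 36365} = \frac{1}{\frac{1045}{288 + 1045 \left(\left(- \frac{1}{2}\right) \left(-16\right)\right)} - 36365} = \frac{1}{\frac{1045}{288 + 1045 \cdot 8} - 36365} = \frac{1}{\frac{1045}{288 + 8360} - 36365} = \frac{1}{\frac{1045}{8648} - 36365} = \frac{1}{- \frac{314483475}{8648}} = - \frac{8648}{314483475}$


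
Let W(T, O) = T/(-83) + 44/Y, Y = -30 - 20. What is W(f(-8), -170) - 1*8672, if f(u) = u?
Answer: -17996026/2075 ≈ -8672.8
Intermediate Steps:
Y = -50
W(T, O) = -22/25 - T/83 (W(T, O) = T/(-83) + 44/(-50) = T*(-1/83) + 44*(-1/50) = -T/83 - 22/25 = -22/25 - T/83)
W(f(-8), -170) - 1*8672 = (-22/25 - 1/83*(-8)) - 1*8672 = (-22/25 + 8/83) - 8672 = -1626/2075 - 8672 = -17996026/2075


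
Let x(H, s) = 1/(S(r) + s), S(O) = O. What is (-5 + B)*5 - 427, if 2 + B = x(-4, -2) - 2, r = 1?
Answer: -477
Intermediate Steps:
x(H, s) = 1/(1 + s)
B = -5 (B = -2 + (1/(1 - 2) - 2) = -2 + (1/(-1) - 2) = -2 + (-1 - 2) = -2 - 3 = -5)
(-5 + B)*5 - 427 = (-5 - 5)*5 - 427 = -10*5 - 427 = -50 - 427 = -477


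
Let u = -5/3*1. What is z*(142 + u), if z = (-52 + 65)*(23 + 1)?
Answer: 43784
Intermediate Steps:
z = 312 (z = 13*24 = 312)
u = -5/3 (u = -5*⅓*1 = -5/3*1 = -5/3 ≈ -1.6667)
z*(142 + u) = 312*(142 - 5/3) = 312*(421/3) = 43784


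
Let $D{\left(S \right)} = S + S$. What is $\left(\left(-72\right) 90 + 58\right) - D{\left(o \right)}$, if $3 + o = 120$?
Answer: $-6656$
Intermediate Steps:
$o = 117$ ($o = -3 + 120 = 117$)
$D{\left(S \right)} = 2 S$
$\left(\left(-72\right) 90 + 58\right) - D{\left(o \right)} = \left(\left(-72\right) 90 + 58\right) - 2 \cdot 117 = \left(-6480 + 58\right) - 234 = -6422 - 234 = -6656$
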